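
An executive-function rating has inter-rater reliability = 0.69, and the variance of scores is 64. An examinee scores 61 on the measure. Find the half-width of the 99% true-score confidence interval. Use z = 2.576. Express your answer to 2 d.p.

11.47

SD = √64 = 8.0000
SEM = 8.0000 * √(1 − 0.6900) = 8.0000 * √0.3100 ≈ 8.0000 * 0.5568 ≈ 4.4542
Margin = 2.576 * 4.4542 ≈ 11.4740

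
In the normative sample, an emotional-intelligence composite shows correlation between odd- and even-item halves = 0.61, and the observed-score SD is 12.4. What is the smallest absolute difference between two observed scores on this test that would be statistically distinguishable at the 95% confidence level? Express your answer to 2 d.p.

Spearman-Brown: r = 2(0.61) / (1 + 0.61) = 1.2200 / 1.6100 ≈ 0.7578
SEM = 12.4000×√(1 − 0.7578) ≈ 6.1030
SE_diff = √2 × SEM ≈ 8.6309
Minimum reliable difference = 1.96 × SE_diff ≈ 1.96 × 8.6309 ≈ 16.9166

16.92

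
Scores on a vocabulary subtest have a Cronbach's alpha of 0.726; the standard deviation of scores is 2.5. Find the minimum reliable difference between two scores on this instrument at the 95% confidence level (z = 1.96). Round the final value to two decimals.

The standard error of measurement is 2.5000×√(1 − 0.7260) ≃ 2.5000×0.5235 ≃ 1.3086.
Standard error of the difference = 1.3086·√2 ≃ 1.8507
Smallest detectable difference = 1.96×1.8507 ≃ 3.6273

3.63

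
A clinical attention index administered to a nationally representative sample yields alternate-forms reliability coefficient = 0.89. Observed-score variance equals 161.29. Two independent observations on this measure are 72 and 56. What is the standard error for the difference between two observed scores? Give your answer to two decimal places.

σ = 161.29^(1/2) = 12.700
The standard error of measurement is 12.700*√(1 − 0.890) ≈ 12.700*0.332 ≈ 4.212.
SE_diff = √2 * SEM ≈ 5.957

5.96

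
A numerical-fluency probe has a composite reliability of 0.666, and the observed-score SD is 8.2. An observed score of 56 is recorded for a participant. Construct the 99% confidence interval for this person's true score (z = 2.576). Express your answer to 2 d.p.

[43.79, 68.21]

SEM = 8.200 × √(1 − 0.666) = 8.200 × √0.334 ≈ 8.200 × 0.578 ≈ 4.739
Half-width = 2.576×4.739 ≈ 12.208
Interval: (43.792, 68.208)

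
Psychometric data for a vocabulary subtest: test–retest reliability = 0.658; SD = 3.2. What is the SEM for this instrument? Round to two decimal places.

SEM = 3.20000·√(1 − 0.65800) ≈ 1.87138

1.87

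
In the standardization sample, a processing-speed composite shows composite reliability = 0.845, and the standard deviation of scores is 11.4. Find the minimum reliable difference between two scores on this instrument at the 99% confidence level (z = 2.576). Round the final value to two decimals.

16.35

SEM = 11.40000 * √(1 − 0.84500) = 11.40000 * √0.15500 ≈ 11.40000 * 0.39370 ≈ 4.48818
Standard error of the difference = 4.48818·√2 ≈ 6.34725
Minimum reliable difference = 2.576 * SE_diff ≈ 2.576 * 6.34725 ≈ 16.35052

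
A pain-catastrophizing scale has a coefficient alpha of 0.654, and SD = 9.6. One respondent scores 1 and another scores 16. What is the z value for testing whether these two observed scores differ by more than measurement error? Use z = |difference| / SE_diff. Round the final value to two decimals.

1.88

The standard error of measurement is 9.600·√(1 − 0.654) ≈ 9.600·0.588 ≈ 5.647.
SE_diff = √2 · SEM ≈ 7.986
z = 15 / 7.986 ≈ 1.878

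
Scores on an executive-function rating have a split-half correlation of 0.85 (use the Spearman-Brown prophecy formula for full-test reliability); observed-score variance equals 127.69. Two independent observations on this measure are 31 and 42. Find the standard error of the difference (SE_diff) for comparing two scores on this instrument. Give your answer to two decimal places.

4.55

SD = √127.69 ≈ 11.300
Full-length reliability (Spearman-Brown) = 2(0.85)/(1+0.85) ≈ 0.919
The standard error of measurement is 11.300·√(1 − 0.919) ≈ 11.300·0.285 ≈ 3.218.
Standard error of the difference = 3.218·√2 ≈ 4.550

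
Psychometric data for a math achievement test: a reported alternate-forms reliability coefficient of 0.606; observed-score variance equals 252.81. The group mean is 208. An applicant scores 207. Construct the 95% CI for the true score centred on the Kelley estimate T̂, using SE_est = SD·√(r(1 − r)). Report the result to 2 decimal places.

[192.17, 222.62]

SD = √252.81 ≈ 15.90000
T̂ = r·X + (1 − r)·M = 0.60600×207 + 0.39400×208 = 125.44200 + 81.95200 ≈ 207.39400
SE_est = SD × √(r(1 − r)) = 15.90000 × √0.23876 ≈ 15.90000 × 0.48863 ≈ 7.76929
CI = 207.39400 ± 1.96 × 7.76929 → [192.16618, 222.62182]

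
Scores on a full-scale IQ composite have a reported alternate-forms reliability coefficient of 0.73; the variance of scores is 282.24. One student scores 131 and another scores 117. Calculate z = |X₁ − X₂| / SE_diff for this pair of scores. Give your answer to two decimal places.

SD = √282.24 ≃ 16.8000
The standard error of measurement is 16.8000·√(1 − 0.7300) ≃ 16.8000·0.5196 ≃ 8.7295.
Standard error of the difference = 8.7295·√2 ≃ 12.3454
z = |131 − 117| / 12.3454 = 14 / 12.3454 ≃ 1.1340

1.13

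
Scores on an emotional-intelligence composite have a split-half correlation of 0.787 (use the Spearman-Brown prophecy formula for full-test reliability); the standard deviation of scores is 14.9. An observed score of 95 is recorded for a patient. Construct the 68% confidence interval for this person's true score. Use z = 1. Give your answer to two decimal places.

Full-length reliability (Spearman-Brown) = 2(0.787)/(1+0.787) ≈ 0.8808
SEM = 14.9000 * √(1 − 0.8808) = 14.9000 * √0.1192 ≈ 14.9000 * 0.3452 ≈ 5.1442
1 * SEM ≈ 5.1442
Interval: (89.8558, 100.1442)

[89.86, 100.14]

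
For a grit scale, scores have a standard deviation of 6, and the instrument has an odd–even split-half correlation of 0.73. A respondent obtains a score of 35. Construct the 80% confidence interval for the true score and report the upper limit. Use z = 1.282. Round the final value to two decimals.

38.04

Spearman-Brown: r = 2(0.73) / (1 + 0.73) = 1.460 / 1.730 ≈ 0.844
The standard error of measurement is 6.000*√(1 − 0.844) ≈ 6.000*0.395 ≈ 2.370.
Margin = 1.282 * 2.370 ≈ 3.039
Upper bound: 35 + 3.039 = 38.039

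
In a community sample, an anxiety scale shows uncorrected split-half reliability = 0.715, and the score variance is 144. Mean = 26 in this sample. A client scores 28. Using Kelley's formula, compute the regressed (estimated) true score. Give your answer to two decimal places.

27.67

r_full = 2·0.715 / (1 + 0.715) ≈ 0.8338
T̂ = r·X + (1 − r)·M = 0.8338×28 + 0.1662×26 ≈ 23.3469 + 4.3207 ≈ 27.6676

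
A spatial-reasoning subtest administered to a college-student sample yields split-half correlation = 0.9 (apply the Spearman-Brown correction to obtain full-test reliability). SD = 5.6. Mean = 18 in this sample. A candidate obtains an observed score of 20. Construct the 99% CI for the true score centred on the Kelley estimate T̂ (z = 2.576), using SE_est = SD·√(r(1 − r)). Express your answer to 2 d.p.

[16.67, 23.12]

Full-length reliability (Spearman-Brown) = 2(0.9)/(1+0.9) ≃ 0.9474
T̂ = r·X + (1 − r)·M = 0.9474·20 + 0.0526·18 ≃ 18.9474 + 0.9474 ≃ 19.8947
SE_est = SD · √(r(1 − r)) = 5.6000 · √0.0499 ≃ 5.6000 · 0.2233 ≃ 1.2505
CI = 19.8947 ± 2.576 · 1.2505 → [16.6735, 23.1159]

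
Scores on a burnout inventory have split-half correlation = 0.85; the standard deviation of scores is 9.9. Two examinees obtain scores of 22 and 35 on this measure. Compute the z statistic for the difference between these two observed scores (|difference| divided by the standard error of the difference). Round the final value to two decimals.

3.26

Full-length reliability (Spearman-Brown) = 2(0.85)/(1+0.85) ≈ 0.91892
SEM = 9.90000 · √(1 − 0.91892) = 9.90000 · √0.08108 ≈ 9.90000 · 0.28475 ≈ 2.81900
Standard error of the difference = 2.81900·√2 ≈ 3.98667
z = |22 − 35| / 3.98667 = 13 / 3.98667 ≈ 3.26087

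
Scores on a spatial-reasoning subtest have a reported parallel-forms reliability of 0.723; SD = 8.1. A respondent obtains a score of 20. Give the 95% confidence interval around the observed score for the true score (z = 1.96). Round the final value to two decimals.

SEM = 8.10000*√(1 − 0.72300) ≈ 4.26309
Half-width = 1.96*4.26309 ≈ 8.35566
CI = 20 ± 8.35566 → [11.64434, 28.35566]

[11.64, 28.36]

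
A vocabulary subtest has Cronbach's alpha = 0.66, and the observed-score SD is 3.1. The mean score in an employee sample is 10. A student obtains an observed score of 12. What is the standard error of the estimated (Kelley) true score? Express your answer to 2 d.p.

1.47

SE_est = SD * √(r(1 − r)) = 3.1000 * √0.2244 ≃ 3.1000 * 0.4737 ≃ 1.4685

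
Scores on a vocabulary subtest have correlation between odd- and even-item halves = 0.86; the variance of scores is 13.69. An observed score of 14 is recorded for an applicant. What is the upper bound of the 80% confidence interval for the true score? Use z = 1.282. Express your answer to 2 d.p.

SD = √13.69 = 3.700
Spearman-Brown: r = 2(0.86) / (1 + 0.86) = 1.720 / 1.860 ≈ 0.925
SEM = 3.700*√(1 − 0.925) ≈ 1.015
1.282 * SEM ≈ 1.301
Upper limit = 14 + 1.301 ≈ 15.301

15.30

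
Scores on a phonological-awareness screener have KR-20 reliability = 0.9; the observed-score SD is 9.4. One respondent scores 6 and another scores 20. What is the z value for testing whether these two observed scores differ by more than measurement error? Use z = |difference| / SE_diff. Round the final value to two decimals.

SEM = 9.4000 · √(1 − 0.9000) = 9.4000 · √0.1000 ≈ 9.4000 · 0.3162 ≈ 2.9725
Standard error of the difference = 2.9725·√2 ≈ 4.2038
z = 14 / 4.2038 ≈ 3.3303

3.33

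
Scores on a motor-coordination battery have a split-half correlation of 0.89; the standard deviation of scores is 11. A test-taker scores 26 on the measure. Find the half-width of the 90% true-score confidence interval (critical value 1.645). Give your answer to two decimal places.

4.37

Spearman-Brown: r = 2(0.89) / (1 + 0.89) = 1.7800 / 1.8900 ≈ 0.9418
SEM = 11.0000 × √(1 − 0.9418) = 11.0000 × √0.0582 ≈ 11.0000 × 0.2412 ≈ 2.6537
Margin = 1.645 × 2.6537 ≈ 4.3654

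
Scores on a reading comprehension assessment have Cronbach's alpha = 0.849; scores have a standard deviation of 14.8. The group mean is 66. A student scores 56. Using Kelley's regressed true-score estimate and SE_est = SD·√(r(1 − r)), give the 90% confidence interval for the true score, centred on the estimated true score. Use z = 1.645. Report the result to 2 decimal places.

[48.79, 66.23]

T̂ = r·X + (1 − r)·M = 0.84900·56 + 0.15100·66 = 47.54400 + 9.96600 ≈ 57.51000
SE_est = SD · √(r(1 − r)) = 14.80000 · √0.12820 ≈ 14.80000 · 0.35805 ≈ 5.29912
90% CI: 57.51000 ± 8.71706 ≈ (48.79294, 66.22706)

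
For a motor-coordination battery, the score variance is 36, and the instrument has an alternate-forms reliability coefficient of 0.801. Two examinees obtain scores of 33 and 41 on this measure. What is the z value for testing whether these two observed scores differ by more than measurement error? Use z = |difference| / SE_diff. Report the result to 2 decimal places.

2.11

SD = √36 = 6.0000
The standard error of measurement is 6.0000*√(1 − 0.8010) ≈ 6.0000*0.4461 ≈ 2.6766.
Standard error of the difference = 2.6766·√2 ≈ 3.7852
z = 8 / 3.7852 ≈ 2.1135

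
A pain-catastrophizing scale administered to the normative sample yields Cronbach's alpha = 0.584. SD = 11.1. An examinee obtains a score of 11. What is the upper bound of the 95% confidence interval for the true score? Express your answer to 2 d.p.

SEM = 11.100 · √(1 − 0.584) = 11.100 · √0.416 ≈ 11.100 · 0.645 ≈ 7.159
1.96 · SEM ≈ 14.032
Upper bound: 11 + 14.032 = 25.032

25.03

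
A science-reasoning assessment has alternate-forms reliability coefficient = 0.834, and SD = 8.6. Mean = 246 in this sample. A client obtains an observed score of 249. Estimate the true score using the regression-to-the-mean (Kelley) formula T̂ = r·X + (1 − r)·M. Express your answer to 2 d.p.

T̂ = 0.8340(249) + 0.1660(246) ≈ 248.5020

248.50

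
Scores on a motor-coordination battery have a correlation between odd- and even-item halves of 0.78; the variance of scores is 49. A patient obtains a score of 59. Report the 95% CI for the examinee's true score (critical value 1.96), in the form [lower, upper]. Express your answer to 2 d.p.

[54.18, 63.82]

σ = 49^(1/2) = 7.000
r_full = 2·0.78 / (1 + 0.78) ≈ 0.876
The standard error of measurement is 7.000×√(1 − 0.876) ≈ 7.000×0.352 ≈ 2.461.
1.96 × SEM ≈ 4.823
95% CI: 59 ± 4.823 = [54.177, 63.823]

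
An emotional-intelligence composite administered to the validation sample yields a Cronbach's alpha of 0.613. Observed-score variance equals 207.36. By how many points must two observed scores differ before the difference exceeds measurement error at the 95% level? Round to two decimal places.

24.83

σ = 207.36^(1/2) = 14.400
SEM = 14.400 · √(1 − 0.613) = 14.400 · √0.387 ≈ 14.400 · 0.622 ≈ 8.958
Standard error of the difference = 8.958·√2 ≈ 12.669
Smallest detectable difference = 1.96·12.669 ≈ 24.831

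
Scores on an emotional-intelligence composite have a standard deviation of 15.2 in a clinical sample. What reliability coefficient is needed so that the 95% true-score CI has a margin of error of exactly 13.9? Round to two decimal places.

SEM needed = half-width / z = 13.9/1.96 ≈ 7.092
Required reliability = 1 − (SEM/SD)² = 1 − 0.218 ≈ 0.782

0.78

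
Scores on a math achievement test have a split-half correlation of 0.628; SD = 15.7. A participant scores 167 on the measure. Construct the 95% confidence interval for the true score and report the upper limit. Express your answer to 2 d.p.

Full-length reliability (Spearman-Brown) = 2(0.628)/(1+0.628) ≈ 0.771
SEM = 15.700 * √(1 − 0.771) = 15.700 * √0.229 ≈ 15.700 * 0.478 ≈ 7.505
Margin = 1.96 * 7.505 ≈ 14.710
Upper limit = 167 + 14.710 ≈ 181.710

181.71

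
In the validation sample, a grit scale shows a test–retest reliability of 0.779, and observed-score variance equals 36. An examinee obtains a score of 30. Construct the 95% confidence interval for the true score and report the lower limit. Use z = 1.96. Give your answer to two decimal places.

σ = 36^(1/2) = 6.0000
SEM = 6.0000 * √(1 − 0.7790) = 6.0000 * √0.2210 ≃ 6.0000 * 0.4701 ≃ 2.8206
Margin = 1.96 * 2.8206 ≃ 5.5285
Lower limit = 30 − 5.5285 ≃ 24.4715

24.47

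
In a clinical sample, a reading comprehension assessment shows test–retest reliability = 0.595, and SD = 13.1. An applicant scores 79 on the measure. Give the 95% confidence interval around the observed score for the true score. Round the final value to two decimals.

[62.66, 95.34]

SEM = 13.1000·√(1 − 0.5950) ≈ 8.3368
Half-width = 1.96·8.3368 ≈ 16.3401
95% CI: 79 ± 16.3401 = [62.6599, 95.3401]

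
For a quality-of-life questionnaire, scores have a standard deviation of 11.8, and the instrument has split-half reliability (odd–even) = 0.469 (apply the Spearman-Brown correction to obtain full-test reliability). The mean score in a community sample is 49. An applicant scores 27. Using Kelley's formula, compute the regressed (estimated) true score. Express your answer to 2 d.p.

34.95

r_full = 2·0.469 / (1 + 0.469) ≈ 0.6385
Estimated true score = 0.6385×27 + (1 − 0.6385)×49 ≈ 34.9523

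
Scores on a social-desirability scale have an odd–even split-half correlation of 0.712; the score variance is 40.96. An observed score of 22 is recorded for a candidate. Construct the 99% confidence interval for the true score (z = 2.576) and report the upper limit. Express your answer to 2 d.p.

SD = √40.96 = 6.4000
Full-length reliability (Spearman-Brown) = 2(0.712)/(1+0.712) ≈ 0.8318
SEM = 6.4000×√(1 − 0.8318) ≈ 2.6250
2.576 × SEM ≈ 6.7619
Upper bound: 22 + 6.7619 = 28.7619

28.76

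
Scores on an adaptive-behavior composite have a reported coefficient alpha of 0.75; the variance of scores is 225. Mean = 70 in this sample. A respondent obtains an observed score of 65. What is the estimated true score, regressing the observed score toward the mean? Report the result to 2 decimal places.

66.25

T̂ = 0.7500(65) + 0.2500(70) ≈ 66.2500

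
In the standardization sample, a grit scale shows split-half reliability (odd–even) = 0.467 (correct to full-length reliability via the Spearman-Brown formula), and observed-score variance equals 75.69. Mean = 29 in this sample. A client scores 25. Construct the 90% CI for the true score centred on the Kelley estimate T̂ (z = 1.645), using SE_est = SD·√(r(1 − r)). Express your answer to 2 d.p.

[19.57, 33.34]

SD = √75.69 ≈ 8.7000
Full-length reliability (Spearman-Brown) = 2(0.467)/(1+0.467) ≈ 0.6367
T̂ = 0.6367(25) + 0.3633(29) ≈ 26.4533
SE_est = SD · √(r(1 − r)) = 8.7000 · √0.2313 ≈ 8.7000 · 0.4810 ≈ 4.1843
CI = 26.4533 ± 1.645 · 4.1843 → [19.5701, 33.3365]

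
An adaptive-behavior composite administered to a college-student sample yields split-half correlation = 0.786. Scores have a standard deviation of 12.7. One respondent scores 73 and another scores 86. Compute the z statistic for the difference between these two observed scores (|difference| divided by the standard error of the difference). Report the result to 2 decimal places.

Full-length reliability (Spearman-Brown) = 2(0.786)/(1+0.786) ≈ 0.8802
The standard error of measurement is 12.7000·√(1 − 0.8802) ≈ 12.7000·0.3462 ≈ 4.3961.
SE_diff = √2 · SEM ≈ 6.2171
z = |73 − 86| / 6.2171 = 13 / 6.2171 ≈ 2.0910

2.09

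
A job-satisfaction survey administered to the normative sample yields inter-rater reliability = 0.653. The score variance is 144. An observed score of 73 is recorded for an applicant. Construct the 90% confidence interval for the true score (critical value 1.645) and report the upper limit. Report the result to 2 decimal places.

SD = √144 ≃ 12.000
SEM = 12.000 × √(1 − 0.653) = 12.000 × √0.347 ≃ 12.000 × 0.589 ≃ 7.069
Margin = 1.645 × 7.069 ≃ 11.628
Upper bound: 73 + 11.628 = 84.628

84.63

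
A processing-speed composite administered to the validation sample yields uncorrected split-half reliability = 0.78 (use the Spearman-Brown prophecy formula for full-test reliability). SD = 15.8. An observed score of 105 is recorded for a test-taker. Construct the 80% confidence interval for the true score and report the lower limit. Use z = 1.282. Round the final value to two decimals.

97.88

r_full = 2·0.78 / (1 + 0.78) ≈ 0.876
SEM = 15.800 · √(1 − 0.876) = 15.800 · √0.124 ≈ 15.800 · 0.352 ≈ 5.555
Half-width = 1.282·5.555 ≈ 7.121
Lower bound: 105 − 7.121 = 97.879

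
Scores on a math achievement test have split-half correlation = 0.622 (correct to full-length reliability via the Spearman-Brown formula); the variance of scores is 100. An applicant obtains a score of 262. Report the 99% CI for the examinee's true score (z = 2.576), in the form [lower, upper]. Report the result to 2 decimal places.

SD = √100 ≈ 10.0000
Full-length reliability (Spearman-Brown) = 2(0.622)/(1+0.622) ≈ 0.7670
The standard error of measurement is 10.0000·√(1 − 0.7670) ≈ 10.0000·0.4827 ≈ 4.8275.
2.576 · SEM ≈ 12.4356
99% CI: 262 ± 12.4356 = [249.5644, 274.4356]

[249.56, 274.44]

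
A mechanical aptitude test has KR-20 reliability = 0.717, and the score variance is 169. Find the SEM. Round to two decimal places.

σ = 169^(1/2) = 13.00000
SEM = 13.00000 * √(1 − 0.71700) = 13.00000 * √0.28300 ≈ 13.00000 * 0.53198 ≈ 6.91571

6.92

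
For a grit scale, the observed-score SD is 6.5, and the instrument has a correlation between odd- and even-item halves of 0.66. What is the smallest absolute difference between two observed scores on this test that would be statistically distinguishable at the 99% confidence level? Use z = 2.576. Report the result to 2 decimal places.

Spearman-Brown: r = 2(0.66) / (1 + 0.66) = 1.320 / 1.660 ≈ 0.795
The standard error of measurement is 6.500·√(1 − 0.795) ≈ 6.500·0.453 ≈ 2.942.
Standard error of the difference = 2.942·√2 ≈ 4.160
Minimum reliable difference = 2.576 · SE_diff ≈ 2.576 · 4.160 ≈ 10.717

10.72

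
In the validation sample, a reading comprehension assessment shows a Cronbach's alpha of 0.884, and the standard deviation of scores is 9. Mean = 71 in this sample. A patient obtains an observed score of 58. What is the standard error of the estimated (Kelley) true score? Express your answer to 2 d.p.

2.88

SE_est = 9.000·√[r(1 − r)] ≈ 2.882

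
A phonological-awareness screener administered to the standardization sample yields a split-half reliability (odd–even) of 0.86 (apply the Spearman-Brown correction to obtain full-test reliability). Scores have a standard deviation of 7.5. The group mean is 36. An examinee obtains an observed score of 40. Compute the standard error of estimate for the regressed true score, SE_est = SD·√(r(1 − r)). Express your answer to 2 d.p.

r_full = 2·0.86 / (1 + 0.86) ≈ 0.925
SE_est = 7.500·√(0.925·0.075) ≈ 1.979

1.98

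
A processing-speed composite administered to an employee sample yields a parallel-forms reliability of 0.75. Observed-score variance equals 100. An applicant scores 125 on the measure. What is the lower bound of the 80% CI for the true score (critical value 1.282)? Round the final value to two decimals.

118.59

SD = √100 ≃ 10.0000
SEM = 10.0000 × √(1 − 0.7500) = 10.0000 × √0.2500 ≃ 10.0000 × 0.5000 ≃ 5.0000
1.282 × SEM ≃ 6.4100
Lower limit = 125 − 6.4100 ≃ 118.5900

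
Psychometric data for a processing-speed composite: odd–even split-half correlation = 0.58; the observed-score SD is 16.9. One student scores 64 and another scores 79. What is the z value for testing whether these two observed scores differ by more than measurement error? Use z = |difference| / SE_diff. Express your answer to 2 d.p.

1.22

Spearman-Brown: r = 2(0.58) / (1 + 0.58) = 1.1600 / 1.5800 ≃ 0.7342
SEM = 16.9000 × √(1 − 0.7342) = 16.9000 × √0.2658 ≃ 16.9000 × 0.5156 ≃ 8.7133
SE_diff = √2 × SEM ≃ 12.3225
z = |64 − 79| / 12.3225 = 15 / 12.3225 ≃ 1.2173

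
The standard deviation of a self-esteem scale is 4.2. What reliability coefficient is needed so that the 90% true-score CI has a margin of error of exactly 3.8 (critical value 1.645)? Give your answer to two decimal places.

SEM needed = half-width / z = 3.8/1.645 ≈ 2.31003
r = 1 − (2.31003/4.2)² ≈ 1 − 0.30251 ≈ 0.69749

0.70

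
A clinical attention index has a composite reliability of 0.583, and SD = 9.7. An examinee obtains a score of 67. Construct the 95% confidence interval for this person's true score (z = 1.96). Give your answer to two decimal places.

[54.72, 79.28]

The standard error of measurement is 9.7000·√(1 − 0.5830) ≈ 9.7000·0.6458 ≈ 6.2638.
Half-width = 1.96·6.2638 ≈ 12.2771
Interval: (54.7229, 79.2771)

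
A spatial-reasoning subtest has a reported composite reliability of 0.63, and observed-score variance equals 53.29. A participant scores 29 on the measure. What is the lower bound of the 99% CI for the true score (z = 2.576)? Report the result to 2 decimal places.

17.56

SD = √53.29 = 7.300
SEM = 7.300·√(1 − 0.630) ≈ 4.440
Margin = 2.576 · 4.440 ≈ 11.439
Lower bound: 29 − 11.439 = 17.561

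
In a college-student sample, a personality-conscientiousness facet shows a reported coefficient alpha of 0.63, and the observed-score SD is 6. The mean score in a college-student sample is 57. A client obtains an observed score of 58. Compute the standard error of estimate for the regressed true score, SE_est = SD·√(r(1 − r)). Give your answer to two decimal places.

2.90

SE_est = 6.00000×√(0.63000×0.37000) ≃ 2.89683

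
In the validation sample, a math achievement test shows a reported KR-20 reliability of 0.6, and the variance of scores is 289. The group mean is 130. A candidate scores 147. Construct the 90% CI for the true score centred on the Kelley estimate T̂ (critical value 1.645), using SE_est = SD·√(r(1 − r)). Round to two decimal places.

SD = √289 ≈ 17.000
T̂ = r·X + (1 − r)·M = 0.600×147 + 0.400×130 = 88.200 + 52.000 ≈ 140.200
SE_est = 17.000×√(0.600×0.400) ≈ 8.328
90% CI: 140.200 ± 13.700 ≈ (126.500, 153.900)

[126.50, 153.90]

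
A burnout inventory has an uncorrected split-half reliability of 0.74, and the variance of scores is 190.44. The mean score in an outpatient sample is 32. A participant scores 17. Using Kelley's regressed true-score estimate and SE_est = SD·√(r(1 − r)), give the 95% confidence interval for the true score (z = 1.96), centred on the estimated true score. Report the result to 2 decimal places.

SD = √190.44 ≈ 13.8000
r_full = 2·0.74 / (1 + 0.74) ≈ 0.8506
T̂ = r·X + (1 − r)·M = 0.8506·17 + 0.1494·32 ≈ 14.4598 + 4.7816 ≈ 19.2414
SE_est = SD · √(r(1 − r)) = 13.8000 · √0.1271 ≈ 13.8000 · 0.3565 ≈ 4.9198
95% CI: 19.2414 ± 9.6428 ≈ (9.5986, 28.8842)

[9.60, 28.88]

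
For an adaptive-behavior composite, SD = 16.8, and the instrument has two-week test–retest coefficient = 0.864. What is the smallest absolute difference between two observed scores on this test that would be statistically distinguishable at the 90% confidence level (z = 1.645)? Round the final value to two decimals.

SEM = 16.800×√(1 − 0.864) ≈ 6.196
Standard error of the difference = 6.196·√2 ≈ 8.762
Minimum reliable difference = 1.645 × SE_diff ≈ 1.645 × 8.762 ≈ 14.413

14.41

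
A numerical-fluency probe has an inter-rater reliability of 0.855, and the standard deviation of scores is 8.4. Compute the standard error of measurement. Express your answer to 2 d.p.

3.20

SEM = 8.400·√(1 − 0.855) ≃ 3.199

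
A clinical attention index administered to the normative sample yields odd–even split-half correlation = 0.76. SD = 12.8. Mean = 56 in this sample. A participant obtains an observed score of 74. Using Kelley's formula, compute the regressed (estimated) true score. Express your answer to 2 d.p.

Full-length reliability (Spearman-Brown) = 2(0.76)/(1+0.76) ≈ 0.864
Estimated true score = 0.864×74 + (1 − 0.864)×56 ≈ 71.545

71.55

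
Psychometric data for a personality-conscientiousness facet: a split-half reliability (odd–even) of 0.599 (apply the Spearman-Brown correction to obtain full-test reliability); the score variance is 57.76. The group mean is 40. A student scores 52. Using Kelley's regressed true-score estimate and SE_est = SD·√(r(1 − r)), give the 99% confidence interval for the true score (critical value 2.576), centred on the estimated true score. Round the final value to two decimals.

SD = √57.76 = 7.600
r_full = 2·0.599 / (1 + 0.599) ≈ 0.749
T̂ = 0.749(52) + 0.251(40) ≈ 48.991
SE_est = SD × √(r(1 − r)) = 7.600 × √0.188 ≈ 7.600 × 0.433 ≈ 3.294
CI = 48.991 ± 2.576 × 3.294 → [40.504, 57.477]

[40.50, 57.48]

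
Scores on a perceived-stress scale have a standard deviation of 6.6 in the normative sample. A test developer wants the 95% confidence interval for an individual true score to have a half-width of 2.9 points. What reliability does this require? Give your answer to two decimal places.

0.95

Required SEM = 2.9 / 1.96 ≈ 1.480
r = 1 − (SEM / SD)² = 1 − (1.480 / 6.6)² ≈ 1 − 0.050 ≈ 0.950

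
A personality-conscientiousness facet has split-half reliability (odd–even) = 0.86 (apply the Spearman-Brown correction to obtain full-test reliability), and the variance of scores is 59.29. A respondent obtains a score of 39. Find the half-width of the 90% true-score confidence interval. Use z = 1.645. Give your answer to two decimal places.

σ = 59.29^(1/2) = 7.7000
r_full = 2·0.86 / (1 + 0.86) ≃ 0.9247
SEM = 7.7000 * √(1 − 0.9247) = 7.7000 * √0.0753 ≃ 7.7000 * 0.2744 ≃ 2.1125
Half-width = 1.645*2.1125 ≃ 3.4751

3.48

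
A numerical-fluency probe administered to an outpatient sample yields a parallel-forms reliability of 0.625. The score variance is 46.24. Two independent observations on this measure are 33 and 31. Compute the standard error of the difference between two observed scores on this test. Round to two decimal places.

5.89

SD = √46.24 = 6.800
SEM = 6.800×√(1 − 0.625) ≈ 4.164
Standard error of the difference = 4.164·√2 ≈ 5.889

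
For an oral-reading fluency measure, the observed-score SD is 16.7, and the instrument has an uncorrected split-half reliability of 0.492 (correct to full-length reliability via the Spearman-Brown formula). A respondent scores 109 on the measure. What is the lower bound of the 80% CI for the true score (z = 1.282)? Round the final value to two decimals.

Spearman-Brown: r = 2(0.492) / (1 + 0.492) = 0.9840 / 1.4920 ≈ 0.6595
SEM = 16.7000*√(1 − 0.6595) ≈ 9.7446
Half-width = 1.282*9.7446 ≈ 12.4926
Lower bound: 109 − 12.4926 = 96.5074

96.51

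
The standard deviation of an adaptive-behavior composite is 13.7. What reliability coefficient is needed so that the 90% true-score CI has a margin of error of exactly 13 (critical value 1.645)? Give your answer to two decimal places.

0.67

SEM needed = half-width / z = 13/1.645 ≈ 7.903
r = 1 − (7.903/13.7)² ≈ 1 − 0.333 ≈ 0.667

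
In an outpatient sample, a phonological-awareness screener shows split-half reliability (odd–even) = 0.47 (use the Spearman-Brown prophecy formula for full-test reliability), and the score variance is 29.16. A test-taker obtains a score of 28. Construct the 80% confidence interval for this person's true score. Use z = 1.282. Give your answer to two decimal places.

[23.84, 32.16]

SD = √29.16 ≈ 5.4000
Spearman-Brown: r = 2(0.47) / (1 + 0.47) = 0.9400 / 1.4700 ≈ 0.6395
The standard error of measurement is 5.4000·√(1 − 0.6395) ≈ 5.4000·0.6005 ≈ 3.2424.
Margin = 1.282 · 3.2424 ≈ 4.1568
80% CI: 28 ± 4.1568 = [23.8432, 32.1568]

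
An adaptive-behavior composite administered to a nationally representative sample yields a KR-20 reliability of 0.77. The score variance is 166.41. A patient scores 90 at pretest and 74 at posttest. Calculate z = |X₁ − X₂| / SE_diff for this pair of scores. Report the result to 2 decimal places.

1.83

SD = √166.41 = 12.9000
SEM = 12.9000×√(1 − 0.7700) ≈ 6.1866
SE_diff = SEM × √2 ≈ 6.1866 × 1.4142 ≈ 8.7492
z = |90 − 74| / 8.7492 = 16 / 8.7492 ≈ 1.8287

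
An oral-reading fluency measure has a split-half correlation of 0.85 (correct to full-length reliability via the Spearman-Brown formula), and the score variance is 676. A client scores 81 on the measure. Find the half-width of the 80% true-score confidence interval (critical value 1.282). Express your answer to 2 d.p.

9.49

SD = √676 ≈ 26.0000
Full-length reliability (Spearman-Brown) = 2(0.85)/(1+0.85) ≈ 0.9189
SEM = 26.0000 × √(1 − 0.9189) = 26.0000 × √0.0811 ≈ 26.0000 × 0.2847 ≈ 7.4034
Margin = 1.282 × 7.4034 ≈ 9.4912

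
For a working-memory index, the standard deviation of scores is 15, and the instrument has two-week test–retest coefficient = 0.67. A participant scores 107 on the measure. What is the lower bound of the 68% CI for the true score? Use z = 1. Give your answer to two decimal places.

98.38

The standard error of measurement is 15.0000*√(1 − 0.6700) ≈ 15.0000*0.5745 ≈ 8.6168.
Half-width = 1*8.6168 ≈ 8.6168
Lower bound: 107 − 8.6168 = 98.3832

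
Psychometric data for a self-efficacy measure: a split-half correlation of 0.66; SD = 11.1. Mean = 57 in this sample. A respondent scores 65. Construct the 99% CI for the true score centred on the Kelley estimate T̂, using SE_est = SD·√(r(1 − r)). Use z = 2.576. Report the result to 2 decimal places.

[51.82, 74.90]

Spearman-Brown: r = 2(0.66) / (1 + 0.66) = 1.32000 / 1.66000 ≈ 0.79518
Estimated true score = 0.79518*65 + (1 − 0.79518)*57 ≈ 63.36145
SE_est = 11.10000·√[r(1 − r)] ≈ 4.47962
99% CI: 63.36145 ± 11.53950 ≈ (51.82194, 74.90095)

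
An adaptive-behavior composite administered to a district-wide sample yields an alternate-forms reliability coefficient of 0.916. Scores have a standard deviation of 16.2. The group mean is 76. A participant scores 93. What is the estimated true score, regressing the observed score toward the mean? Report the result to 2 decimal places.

Estimated true score = 0.916×93 + (1 − 0.916)×76 ≈ 91.572

91.57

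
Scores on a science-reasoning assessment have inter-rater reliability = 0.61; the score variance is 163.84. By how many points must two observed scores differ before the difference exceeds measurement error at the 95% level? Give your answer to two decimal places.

22.16

σ = 163.84^(1/2) = 12.8000
SEM = 12.8000×√(1 − 0.6100) ≃ 7.9936
SE_diff = √2 × SEM ≃ 11.3047
Smallest detectable difference = 1.96×11.3047 ≃ 22.1571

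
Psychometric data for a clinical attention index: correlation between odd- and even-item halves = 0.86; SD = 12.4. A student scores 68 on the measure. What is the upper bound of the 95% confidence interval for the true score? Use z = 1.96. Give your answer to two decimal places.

Full-length reliability (Spearman-Brown) = 2(0.86)/(1+0.86) ≈ 0.925
The standard error of measurement is 12.400*√(1 − 0.925) ≈ 12.400*0.274 ≈ 3.402.
1.96 * SEM ≈ 6.668
Upper bound: 68 + 6.668 = 74.668

74.67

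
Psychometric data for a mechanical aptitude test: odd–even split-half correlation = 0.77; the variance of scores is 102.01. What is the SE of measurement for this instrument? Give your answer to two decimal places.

σ = 102.01^(1/2) = 10.10000
Spearman-Brown: r = 2(0.77) / (1 + 0.77) = 1.54000 / 1.77000 ≃ 0.87006
SEM = 10.10000 × √(1 − 0.87006) = 10.10000 × √0.12994 ≃ 10.10000 × 0.36048 ≃ 3.64082

3.64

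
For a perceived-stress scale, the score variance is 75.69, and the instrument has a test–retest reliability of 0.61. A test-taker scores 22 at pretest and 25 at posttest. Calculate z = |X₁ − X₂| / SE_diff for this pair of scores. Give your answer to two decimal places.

0.39

σ = 75.69^(1/2) = 8.700
SEM = 8.700 * √(1 − 0.610) = 8.700 * √0.390 ≃ 8.700 * 0.624 ≃ 5.433
Standard error of the difference = 5.433·√2 ≃ 7.684
z = 3 / 7.684 ≃ 0.390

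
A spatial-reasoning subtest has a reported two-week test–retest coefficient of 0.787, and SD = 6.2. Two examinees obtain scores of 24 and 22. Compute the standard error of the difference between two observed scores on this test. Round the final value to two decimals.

SEM = 6.200 · √(1 − 0.787) = 6.200 · √0.213 ≈ 6.200 · 0.462 ≈ 2.861
Standard error of the difference = 2.861·√2 ≈ 4.047

4.05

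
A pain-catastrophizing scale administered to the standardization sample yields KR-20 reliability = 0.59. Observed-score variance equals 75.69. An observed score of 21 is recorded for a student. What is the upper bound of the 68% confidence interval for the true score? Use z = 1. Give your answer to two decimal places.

SD = √75.69 = 8.700
SEM = 8.700 × √(1 − 0.590) = 8.700 × √0.410 ≈ 8.700 × 0.640 ≈ 5.571
Half-width = 1×5.571 ≈ 5.571
Upper limit = 21 + 5.571 ≈ 26.571

26.57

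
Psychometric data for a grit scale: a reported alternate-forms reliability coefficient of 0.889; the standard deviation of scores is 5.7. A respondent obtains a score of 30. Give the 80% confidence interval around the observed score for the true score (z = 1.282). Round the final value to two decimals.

[27.57, 32.43]

SEM = 5.7000 · √(1 − 0.8890) = 5.7000 · √0.1110 ≃ 5.7000 · 0.3332 ≃ 1.8990
Margin = 1.282 · 1.8990 ≃ 2.4346
80% CI: 30 ± 2.4346 = [27.5654, 32.4346]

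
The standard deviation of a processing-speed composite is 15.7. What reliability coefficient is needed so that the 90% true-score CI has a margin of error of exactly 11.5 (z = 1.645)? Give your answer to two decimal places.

Required SEM = 11.5 / 1.645 ≈ 6.991
Required reliability = 1 − (SEM/SD)² = 1 − 0.198 ≈ 0.802

0.80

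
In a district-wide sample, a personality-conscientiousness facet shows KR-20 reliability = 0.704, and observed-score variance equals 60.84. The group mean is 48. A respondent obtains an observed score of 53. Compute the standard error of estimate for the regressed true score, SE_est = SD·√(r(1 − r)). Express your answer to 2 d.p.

σ = 60.84^(1/2) = 7.80000
SE_est = SD × √(r(1 − r)) = 7.80000 × √0.20838 ≈ 7.80000 × 0.45649 ≈ 3.56063

3.56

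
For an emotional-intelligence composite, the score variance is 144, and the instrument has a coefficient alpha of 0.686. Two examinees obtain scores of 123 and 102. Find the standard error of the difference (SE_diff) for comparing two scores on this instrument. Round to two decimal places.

SD = √144 = 12.0000
SEM = 12.0000*√(1 − 0.6860) ≃ 6.7243
SE_diff = SEM * √2 ≃ 6.7243 * 1.4142 ≃ 9.5096

9.51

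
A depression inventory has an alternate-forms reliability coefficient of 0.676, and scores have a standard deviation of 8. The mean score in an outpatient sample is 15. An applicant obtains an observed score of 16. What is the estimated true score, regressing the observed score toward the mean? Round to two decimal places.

15.68

T̂ = r·X + (1 − r)·M = 0.6760*16 + 0.3240*15 = 10.8160 + 4.8600 ≈ 15.6760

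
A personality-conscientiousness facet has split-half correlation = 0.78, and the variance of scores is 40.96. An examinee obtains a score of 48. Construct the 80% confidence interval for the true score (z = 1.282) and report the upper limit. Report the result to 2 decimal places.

SD = √40.96 = 6.400
Full-length reliability (Spearman-Brown) = 2(0.78)/(1+0.78) ≈ 0.876
SEM = 6.400×√(1 − 0.876) ≈ 2.250
Margin = 1.282 × 2.250 ≈ 2.884
Upper limit = 48 + 2.884 ≈ 50.884

50.88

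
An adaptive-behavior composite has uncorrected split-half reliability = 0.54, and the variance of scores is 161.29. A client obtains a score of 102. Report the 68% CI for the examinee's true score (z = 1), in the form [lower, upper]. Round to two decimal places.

[95.06, 108.94]

SD = √161.29 ≈ 12.700
Full-length reliability (Spearman-Brown) = 2(0.54)/(1+0.54) ≈ 0.701
SEM = 12.700 · √(1 − 0.701) = 12.700 · √0.299 ≈ 12.700 · 0.547 ≈ 6.941
Half-width = 1·6.941 ≈ 6.941
Interval: (95.059, 108.941)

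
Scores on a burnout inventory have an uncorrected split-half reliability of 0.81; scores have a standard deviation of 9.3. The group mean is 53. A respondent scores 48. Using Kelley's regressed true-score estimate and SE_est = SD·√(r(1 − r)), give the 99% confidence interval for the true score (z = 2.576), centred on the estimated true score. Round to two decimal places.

[41.18, 55.87]

r_full = 2·0.81 / (1 + 0.81) ≃ 0.8950
T̂ = 0.8950(48) + 0.1050(53) ≃ 48.5249
SE_est = 9.3000×√(0.8950×0.1050) ≃ 2.8506
99% CI: 48.5249 ± 7.3432 ≃ (41.1817, 55.8680)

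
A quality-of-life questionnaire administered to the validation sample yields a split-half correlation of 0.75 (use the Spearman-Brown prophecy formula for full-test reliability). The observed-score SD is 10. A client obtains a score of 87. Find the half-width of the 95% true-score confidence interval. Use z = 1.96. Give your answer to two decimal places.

Full-length reliability (Spearman-Brown) = 2(0.75)/(1+0.75) ≈ 0.857
The standard error of measurement is 10.000×√(1 − 0.857) ≈ 10.000×0.378 ≈ 3.780.
1.96 × SEM ≈ 7.408

7.41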